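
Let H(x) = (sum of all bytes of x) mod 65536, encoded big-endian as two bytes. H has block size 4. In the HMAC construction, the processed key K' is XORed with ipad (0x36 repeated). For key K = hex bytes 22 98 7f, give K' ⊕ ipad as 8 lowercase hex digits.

Key hex bytes 22 98 7f is 3 bytes ≤ B = 4; zero-pad to 4 bytes: K' = 22 98 7f 00.
XOR each byte with 0x36: 22⊕36=14, 98⊕36=ae, 7f⊕36=49, 00⊕36=36.

14ae4936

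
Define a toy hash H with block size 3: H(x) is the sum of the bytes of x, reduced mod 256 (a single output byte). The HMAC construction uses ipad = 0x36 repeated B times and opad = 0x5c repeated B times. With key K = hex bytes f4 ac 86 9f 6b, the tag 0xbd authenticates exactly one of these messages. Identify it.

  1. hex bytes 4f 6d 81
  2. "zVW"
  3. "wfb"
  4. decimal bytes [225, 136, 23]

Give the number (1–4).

2

Key hex bytes f4 ac 86 9f 6b is 5 bytes > B = 3, so hash it first: H(key) = 30, then zero-pad to 3 bytes: K' = 30 00 00.
K' ⊕ ipad = 06 36 36; K' ⊕ opad = 6c 5c 5c.
m1: inner = H(06 36 36 4f 6d 81) = af; tag = H(6c 5c 5c af) = d3
m2: inner = H(06 36 36 7a 56 57) = 99; tag = H(6c 5c 5c 99) = bd ← matches
m3: inner = H(06 36 36 77 66 62) = b1; tag = H(6c 5c 5c b1) = d5
m4: inner = H(06 36 36 e1 88 17) = f2; tag = H(6c 5c 5c f2) = 16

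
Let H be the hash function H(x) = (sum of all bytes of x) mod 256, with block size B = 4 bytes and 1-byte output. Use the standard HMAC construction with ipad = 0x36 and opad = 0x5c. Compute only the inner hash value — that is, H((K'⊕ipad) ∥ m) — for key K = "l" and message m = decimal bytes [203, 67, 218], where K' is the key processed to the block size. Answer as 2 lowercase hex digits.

Key "l" = 6c is 1 byte ≤ B = 4; zero-pad to 4 bytes: K' = 6c 00 00 00.
K' ⊕ ipad = 5a 36 36 36.
Inner input = 5a 36 36 36 ∥ cb 43 da.
Inner hash: sum = 90+54+54+54+203+67+218 = 740; mod 256 = 228 → e4.

e4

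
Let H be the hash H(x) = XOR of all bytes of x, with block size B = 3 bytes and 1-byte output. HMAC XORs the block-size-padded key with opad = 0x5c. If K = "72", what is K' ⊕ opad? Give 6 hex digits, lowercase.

Key "72" = 37 32 is 2 bytes ≤ B = 3; zero-pad to 3 bytes: K' = 37 32 00.
XOR each byte with 0x5c: 37⊕5c=6b, 32⊕5c=6e, 00⊕5c=5c.

6b6e5c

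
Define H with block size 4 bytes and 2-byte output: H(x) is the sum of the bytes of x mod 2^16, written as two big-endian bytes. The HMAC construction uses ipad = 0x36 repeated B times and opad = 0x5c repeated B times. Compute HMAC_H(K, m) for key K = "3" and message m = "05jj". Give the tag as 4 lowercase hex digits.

0264

Key "3" = 33 is 1 byte ≤ B = 4; zero-pad to 4 bytes: K' = 33 00 00 00.
K' ⊕ ipad = 05 36 36 36.  K' ⊕ opad = 6f 5c 5c 5c.
Inner input = (K'⊕ipad) ∥ m = 05 36 36 36 ∥ 30 35 6a 6a.
Inner hash: sum = 5+54+54+54+48+53+106+106 = 480 → 01 e0.
Outer input = (K'⊕opad) ∥ inner = 6f 5c 5c 5c ∥ 01 e0.
Outer hash (tag): sum = 111+92+92+92+1+224 = 612 → 02 64.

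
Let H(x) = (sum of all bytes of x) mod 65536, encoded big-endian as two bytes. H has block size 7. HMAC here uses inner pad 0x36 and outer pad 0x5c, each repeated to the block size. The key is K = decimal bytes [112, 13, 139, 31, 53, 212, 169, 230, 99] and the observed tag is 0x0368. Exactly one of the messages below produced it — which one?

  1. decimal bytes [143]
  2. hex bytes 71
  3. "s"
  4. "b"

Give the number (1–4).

Key decimal bytes [112, 13, 139, 31, 53, 212, 169, 230, 99] = 70 0d 8b 1f 35 d4 a9 e6 63 is 9 bytes > B = 7, so hash it first: H(key) = 04 22, then zero-pad to 7 bytes: K' = 04 22 00 00 00 00 00.
K' ⊕ ipad = 32 14 36 36 36 36 36; K' ⊕ opad = 58 7e 5c 5c 5c 5c 5c.
m1: inner = H(32 14 36 36 36 36 36 8f) = 01 e3; tag = H(58 7e 5c 5c 5c 5c 5c 01 e3) = 0386
m2: inner = H(32 14 36 36 36 36 36 71) = 01 c5; tag = H(58 7e 5c 5c 5c 5c 5c 01 c5) = 0368 ← matches
m3: inner = H(32 14 36 36 36 36 36 73) = 01 c7; tag = H(58 7e 5c 5c 5c 5c 5c 01 c7) = 036a
m4: inner = H(32 14 36 36 36 36 36 62) = 01 b6; tag = H(58 7e 5c 5c 5c 5c 5c 01 b6) = 0359

2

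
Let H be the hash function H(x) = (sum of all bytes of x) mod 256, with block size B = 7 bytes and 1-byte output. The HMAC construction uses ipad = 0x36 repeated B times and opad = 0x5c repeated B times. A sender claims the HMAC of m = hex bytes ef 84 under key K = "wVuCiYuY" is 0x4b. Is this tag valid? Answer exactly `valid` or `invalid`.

Key "wVuCiYuY" = 77 56 75 43 69 59 75 59 is 8 bytes > B = 7, so hash it first: H(key) = 15, then zero-pad to 7 bytes: K' = 15 00 00 00 00 00 00.
K' ⊕ ipad = 23 36 36 36 36 36 36; K' ⊕ opad = 49 5c 5c 5c 5c 5c 5c.
Inner hash: sum = 35+54+54+54+54+54+54+239+132 = 730; mod 256 = 218 → da.
Outer hash (recomputed tag): sum = 73+92+92+92+92+92+92+218 = 843; mod 256 = 75 → 4b.
Recomputed tag = 4b; claimed = 4b → match.

valid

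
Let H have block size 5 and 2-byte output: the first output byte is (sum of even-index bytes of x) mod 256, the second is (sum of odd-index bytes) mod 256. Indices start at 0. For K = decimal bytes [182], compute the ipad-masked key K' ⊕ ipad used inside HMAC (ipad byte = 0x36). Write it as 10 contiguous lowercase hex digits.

8036363636

Key decimal bytes [182] = b6 is 1 byte ≤ B = 5; zero-pad to 5 bytes: K' = b6 00 00 00 00.
XOR each byte with 0x36: b6⊕36=80, 00⊕36=36, 00⊕36=36, 00⊕36=36, 00⊕36=36.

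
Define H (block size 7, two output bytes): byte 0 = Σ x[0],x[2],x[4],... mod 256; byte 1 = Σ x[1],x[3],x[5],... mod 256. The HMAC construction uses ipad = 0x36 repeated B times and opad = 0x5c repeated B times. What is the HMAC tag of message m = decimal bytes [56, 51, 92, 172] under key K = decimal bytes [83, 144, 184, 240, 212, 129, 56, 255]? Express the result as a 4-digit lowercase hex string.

Key decimal bytes [83, 144, 184, 240, 212, 129, 56, 255] = 53 90 b8 f0 d4 81 38 ff is 8 bytes > B = 7, so hash it first: H(key) = 17 00, then zero-pad to 7 bytes: K' = 17 00 00 00 00 00 00.
K' ⊕ ipad = 21 36 36 36 36 36 36.  K' ⊕ opad = 4b 5c 5c 5c 5c 5c 5c.
Inner input = (K'⊕ipad) ∥ m = 21 36 36 36 36 36 36 ∥ 38 33 5c ac.
Inner hash: even-index sum = 418 mod 256 = 162; odd-index sum = 310 mod 256 = 54 → a2 36.
Outer input = (K'⊕opad) ∥ inner = 4b 5c 5c 5c 5c 5c 5c ∥ a2 36.
Outer hash (tag): even-index sum = 405 mod 256 = 149; odd-index sum = 438 mod 256 = 182 → 95 b6.

95b6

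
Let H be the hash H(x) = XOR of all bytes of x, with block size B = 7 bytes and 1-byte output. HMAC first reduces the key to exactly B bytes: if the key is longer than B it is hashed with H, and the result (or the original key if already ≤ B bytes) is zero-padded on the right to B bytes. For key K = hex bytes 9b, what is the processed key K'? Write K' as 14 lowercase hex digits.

9b000000000000

Key hex bytes 9b is 1 byte ≤ B = 7; zero-pad to 7 bytes: K' = 9b 00 00 00 00 00 00.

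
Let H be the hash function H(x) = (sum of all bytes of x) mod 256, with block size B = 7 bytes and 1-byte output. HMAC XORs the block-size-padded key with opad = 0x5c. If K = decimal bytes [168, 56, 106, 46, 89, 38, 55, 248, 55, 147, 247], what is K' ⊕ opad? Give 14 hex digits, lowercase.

bb5c5c5c5c5c5c

Key decimal bytes [168, 56, 106, 46, 89, 38, 55, 248, 55, 147, 247] = a8 38 6a 2e 59 26 37 f8 37 93 f7 is 11 bytes > B = 7, so hash it first: H(key) = e7, then zero-pad to 7 bytes: K' = e7 00 00 00 00 00 00.
XOR each byte with 0x5c: e7⊕5c=bb, 00⊕5c=5c, 00⊕5c=5c, 00⊕5c=5c, 00⊕5c=5c, 00⊕5c=5c, 00⊕5c=5c.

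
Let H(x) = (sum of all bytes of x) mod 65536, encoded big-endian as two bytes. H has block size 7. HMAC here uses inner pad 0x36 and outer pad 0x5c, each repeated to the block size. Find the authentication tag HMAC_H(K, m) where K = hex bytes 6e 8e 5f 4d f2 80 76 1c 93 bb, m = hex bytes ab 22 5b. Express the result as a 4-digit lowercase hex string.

Key hex bytes 6e 8e 5f 4d f2 80 76 1c 93 bb is 10 bytes > B = 7, so hash it first: H(key) = 04 fa, then zero-pad to 7 bytes: K' = 04 fa 00 00 00 00 00.
K' ⊕ ipad = 32 cc 36 36 36 36 36.  K' ⊕ opad = 58 a6 5c 5c 5c 5c 5c.
Inner input = (K'⊕ipad) ∥ m = 32 cc 36 36 36 36 36 ∥ ab 22 5b.
Inner hash: sum = 50+204+54+54+54+54+54+171+34+91 = 820 → 03 34.
Outer input = (K'⊕opad) ∥ inner = 58 a6 5c 5c 5c 5c 5c ∥ 03 34.
Outer hash (tag): sum = 88+166+92+92+92+92+92+3+52 = 769 → 03 01.

0301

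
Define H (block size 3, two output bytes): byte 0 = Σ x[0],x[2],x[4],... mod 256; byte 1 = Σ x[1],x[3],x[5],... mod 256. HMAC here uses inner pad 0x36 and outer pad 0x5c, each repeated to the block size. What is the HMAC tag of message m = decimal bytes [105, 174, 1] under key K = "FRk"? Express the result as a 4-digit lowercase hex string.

1f89

Key "FRk" = 46 52 6b is exactly B = 3 bytes: K' = 46 52 6b.
K' ⊕ ipad = 70 64 5d.  K' ⊕ opad = 1a 0e 37.
Inner input = (K'⊕ipad) ∥ m = 70 64 5d ∥ 69 ae 01.
Inner hash: even-index sum = 379 mod 256 = 123; odd-index sum = 206 mod 256 = 206 → 7b ce.
Outer input = (K'⊕opad) ∥ inner = 1a 0e 37 ∥ 7b ce.
Outer hash (tag): even-index sum = 287 mod 256 = 31; odd-index sum = 137 mod 256 = 137 → 1f 89.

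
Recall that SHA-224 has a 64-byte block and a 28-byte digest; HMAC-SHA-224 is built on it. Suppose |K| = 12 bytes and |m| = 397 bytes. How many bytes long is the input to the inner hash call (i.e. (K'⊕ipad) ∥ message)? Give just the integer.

Key is 12 ≤ 64 bytes, zero-padded: |K'| = 64.
Inner input = (K'⊕ipad) ∥ m → 64 + 397 = 461 bytes.

461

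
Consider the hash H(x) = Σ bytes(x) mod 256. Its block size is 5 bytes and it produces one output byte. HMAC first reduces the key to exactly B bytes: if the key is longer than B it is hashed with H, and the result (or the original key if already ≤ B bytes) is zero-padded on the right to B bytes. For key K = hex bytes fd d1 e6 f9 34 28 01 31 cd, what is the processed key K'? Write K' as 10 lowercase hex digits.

|K| = 9 > B = 5, so first hash the key.
H(K): sum = 253+209+230+249+52+40+1+49+205 = 1288; mod 256 = 8 → 08.
Zero-pad H(K) = 08 to 5 bytes: K' = 08 00 00 00 00.

0800000000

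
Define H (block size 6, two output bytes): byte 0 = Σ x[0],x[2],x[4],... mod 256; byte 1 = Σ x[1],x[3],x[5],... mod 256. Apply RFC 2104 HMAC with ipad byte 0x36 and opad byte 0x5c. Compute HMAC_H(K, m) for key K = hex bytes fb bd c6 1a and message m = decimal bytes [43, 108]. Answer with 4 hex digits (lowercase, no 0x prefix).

Key hex bytes fb bd c6 1a is 4 bytes ≤ B = 6; zero-pad to 6 bytes: K' = fb bd c6 1a 00 00.
K' ⊕ ipad = cd 8b f0 2c 36 36.  K' ⊕ opad = a7 e1 9a 46 5c 5c.
Inner input = (K'⊕ipad) ∥ m = cd 8b f0 2c 36 36 ∥ 2b 6c.
Inner hash: even-index sum = 542 mod 256 = 30; odd-index sum = 345 mod 256 = 89 → 1e 59.
Outer input = (K'⊕opad) ∥ inner = a7 e1 9a 46 5c 5c ∥ 1e 59.
Outer hash (tag): even-index sum = 443 mod 256 = 187; odd-index sum = 476 mod 256 = 220 → bb dc.

bbdc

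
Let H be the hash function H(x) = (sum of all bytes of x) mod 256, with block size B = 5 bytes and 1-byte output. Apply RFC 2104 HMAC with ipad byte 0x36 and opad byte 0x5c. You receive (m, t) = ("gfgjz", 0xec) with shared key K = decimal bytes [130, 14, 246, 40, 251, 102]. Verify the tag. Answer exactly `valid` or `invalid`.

valid

Key decimal bytes [130, 14, 246, 40, 251, 102] = 82 0e f6 28 fb 66 is 6 bytes > B = 5, so hash it first: H(key) = 0f, then zero-pad to 5 bytes: K' = 0f 00 00 00 00.
K' ⊕ ipad = 39 36 36 36 36; K' ⊕ opad = 53 5c 5c 5c 5c.
Inner hash: sum = 57+54+54+54+54+103+102+103+106+122 = 809; mod 256 = 41 → 29.
Outer hash (recomputed tag): sum = 83+92+92+92+92+41 = 492; mod 256 = 236 → ec.
Recomputed tag = ec; claimed = ec → match.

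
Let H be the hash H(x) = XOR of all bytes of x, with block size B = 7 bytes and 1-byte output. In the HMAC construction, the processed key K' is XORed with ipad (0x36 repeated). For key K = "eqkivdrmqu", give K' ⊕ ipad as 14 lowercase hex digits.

29363636363636

Key "eqkivdrmqu" = 65 71 6b 69 76 64 72 6d 71 75 is 10 bytes > B = 7, so hash it first: H(key) = 1f, then zero-pad to 7 bytes: K' = 1f 00 00 00 00 00 00.
XOR each byte with 0x36: 1f⊕36=29, 00⊕36=36, 00⊕36=36, 00⊕36=36, 00⊕36=36, 00⊕36=36, 00⊕36=36.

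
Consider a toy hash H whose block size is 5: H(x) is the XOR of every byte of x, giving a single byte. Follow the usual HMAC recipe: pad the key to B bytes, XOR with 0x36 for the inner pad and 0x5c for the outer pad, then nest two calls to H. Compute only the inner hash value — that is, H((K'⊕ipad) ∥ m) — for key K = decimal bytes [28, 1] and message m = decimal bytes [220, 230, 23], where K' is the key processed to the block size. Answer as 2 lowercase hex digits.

06

Key decimal bytes [28, 1] = 1c 01 is 2 bytes ≤ B = 5; zero-pad to 5 bytes: K' = 1c 01 00 00 00.
K' ⊕ ipad = 2a 37 36 36 36.
Inner input = 2a 37 36 36 36 ∥ dc e6 17.
Inner hash: XOR 2a⊕37⊕36⊕36⊕36⊕dc⊕e6⊕17 = 06.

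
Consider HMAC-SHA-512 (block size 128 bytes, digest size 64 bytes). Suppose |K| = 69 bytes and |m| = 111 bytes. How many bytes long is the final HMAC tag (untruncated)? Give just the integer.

64

The tag is one SHA-512 digest: 64 bytes.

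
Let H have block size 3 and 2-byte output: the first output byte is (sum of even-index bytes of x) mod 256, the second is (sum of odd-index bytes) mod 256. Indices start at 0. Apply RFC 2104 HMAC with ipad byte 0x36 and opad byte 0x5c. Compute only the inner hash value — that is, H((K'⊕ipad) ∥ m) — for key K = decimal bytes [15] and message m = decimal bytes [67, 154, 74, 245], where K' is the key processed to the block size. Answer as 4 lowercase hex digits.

fec3

Key decimal bytes [15] = 0f is 1 byte ≤ B = 3; zero-pad to 3 bytes: K' = 0f 00 00.
K' ⊕ ipad = 39 36 36.
Inner input = 39 36 36 ∥ 43 9a 4a f5.
Inner hash: even-index sum = 510 mod 256 = 254; odd-index sum = 195 mod 256 = 195 → fe c3.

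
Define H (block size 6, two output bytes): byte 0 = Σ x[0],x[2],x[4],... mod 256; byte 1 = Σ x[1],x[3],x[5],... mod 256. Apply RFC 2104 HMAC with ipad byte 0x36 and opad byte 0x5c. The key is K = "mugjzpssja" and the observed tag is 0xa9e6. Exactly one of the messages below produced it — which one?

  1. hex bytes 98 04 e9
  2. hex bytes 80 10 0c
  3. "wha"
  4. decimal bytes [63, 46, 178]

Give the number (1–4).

Key "mugjzpssja" = 6d 75 67 6a 7a 70 73 73 6a 61 is 10 bytes > B = 6, so hash it first: H(key) = 2b 23, then zero-pad to 6 bytes: K' = 2b 23 00 00 00 00.
K' ⊕ ipad = 1d 15 36 36 36 36; K' ⊕ opad = 77 7f 5c 5c 5c 5c.
m1: inner = H(1d 15 36 36 36 36 98 04 e9) = 0a 85; tag = H(77 7f 5c 5c 5c 5c 0a 85) = 39bc
m2: inner = H(1d 15 36 36 36 36 80 10 0c) = 15 91; tag = H(77 7f 5c 5c 5c 5c 15 91) = 44c8
m3: inner = H(1d 15 36 36 36 36 77 68 61) = 61 e9; tag = H(77 7f 5c 5c 5c 5c 61 e9) = 9020
m4: inner = H(1d 15 36 36 36 36 3f 2e b2) = 7a af; tag = H(77 7f 5c 5c 5c 5c 7a af) = a9e6 ← matches

4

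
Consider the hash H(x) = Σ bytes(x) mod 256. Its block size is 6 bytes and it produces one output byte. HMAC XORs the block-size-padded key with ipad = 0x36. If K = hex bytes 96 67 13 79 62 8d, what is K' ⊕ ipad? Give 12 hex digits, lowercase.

Key hex bytes 96 67 13 79 62 8d is exactly B = 6 bytes: K' = 96 67 13 79 62 8d.
XOR each byte with 0x36: 96⊕36=a0, 67⊕36=51, 13⊕36=25, 79⊕36=4f, 62⊕36=54, 8d⊕36=bb.

a051254f54bb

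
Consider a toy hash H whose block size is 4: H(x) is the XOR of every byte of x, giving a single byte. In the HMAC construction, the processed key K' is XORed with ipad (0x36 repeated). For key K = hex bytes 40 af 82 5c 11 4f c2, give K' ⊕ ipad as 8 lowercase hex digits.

9b363636

Key hex bytes 40 af 82 5c 11 4f c2 is 7 bytes > B = 4, so hash it first: H(key) = ad, then zero-pad to 4 bytes: K' = ad 00 00 00.
XOR each byte with 0x36: ad⊕36=9b, 00⊕36=36, 00⊕36=36, 00⊕36=36.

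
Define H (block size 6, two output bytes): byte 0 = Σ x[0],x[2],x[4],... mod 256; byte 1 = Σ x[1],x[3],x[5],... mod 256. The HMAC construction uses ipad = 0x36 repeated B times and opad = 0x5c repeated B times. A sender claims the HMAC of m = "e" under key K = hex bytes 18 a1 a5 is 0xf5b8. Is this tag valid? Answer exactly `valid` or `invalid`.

valid

Key hex bytes 18 a1 a5 is 3 bytes ≤ B = 6; zero-pad to 6 bytes: K' = 18 a1 a5 00 00 00.
K' ⊕ ipad = 2e 97 93 36 36 36; K' ⊕ opad = 44 fd f9 5c 5c 5c.
Inner hash: even-index sum = 348 mod 256 = 92; odd-index sum = 259 mod 256 = 3 → 5c 03.
Outer hash (recomputed tag): even-index sum = 501 mod 256 = 245; odd-index sum = 440 mod 256 = 184 → f5 b8.
Recomputed tag = f5b8; claimed = f5b8 → match.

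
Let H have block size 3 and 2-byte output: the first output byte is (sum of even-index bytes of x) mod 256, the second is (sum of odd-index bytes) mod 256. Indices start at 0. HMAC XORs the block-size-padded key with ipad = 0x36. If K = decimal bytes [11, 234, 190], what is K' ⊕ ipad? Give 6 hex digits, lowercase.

Key decimal bytes [11, 234, 190] = 0b ea be is exactly B = 3 bytes: K' = 0b ea be.
XOR each byte with 0x36: 0b⊕36=3d, ea⊕36=dc, be⊕36=88.

3ddc88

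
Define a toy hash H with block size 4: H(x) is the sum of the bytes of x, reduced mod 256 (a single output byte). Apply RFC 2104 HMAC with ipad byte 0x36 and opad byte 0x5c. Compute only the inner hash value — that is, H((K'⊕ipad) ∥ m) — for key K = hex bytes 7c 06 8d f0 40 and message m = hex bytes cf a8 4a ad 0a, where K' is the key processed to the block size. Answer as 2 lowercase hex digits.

23

Key hex bytes 7c 06 8d f0 40 is 5 bytes > B = 4, so hash it first: H(key) = 3f, then zero-pad to 4 bytes: K' = 3f 00 00 00.
K' ⊕ ipad = 09 36 36 36.
Inner input = 09 36 36 36 ∥ cf a8 4a ad 0a.
Inner hash: sum = 9+54+54+54+207+168+74+173+10 = 803; mod 256 = 35 → 23.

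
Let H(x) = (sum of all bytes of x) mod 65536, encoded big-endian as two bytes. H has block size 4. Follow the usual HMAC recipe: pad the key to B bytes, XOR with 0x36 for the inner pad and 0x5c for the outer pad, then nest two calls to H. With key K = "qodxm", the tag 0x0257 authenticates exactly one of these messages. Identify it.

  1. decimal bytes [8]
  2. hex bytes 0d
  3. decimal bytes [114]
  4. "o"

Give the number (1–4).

2

Key "qodxm" = 71 6f 64 78 6d is 5 bytes > B = 4, so hash it first: H(key) = 02 29, then zero-pad to 4 bytes: K' = 02 29 00 00.
K' ⊕ ipad = 34 1f 36 36; K' ⊕ opad = 5e 75 5c 5c.
m1: inner = H(34 1f 36 36 08) = 00 c7; tag = H(5e 75 5c 5c 00 c7) = 0252
m2: inner = H(34 1f 36 36 0d) = 00 cc; tag = H(5e 75 5c 5c 00 cc) = 0257 ← matches
m3: inner = H(34 1f 36 36 72) = 01 31; tag = H(5e 75 5c 5c 01 31) = 01bd
m4: inner = H(34 1f 36 36 6f) = 01 2e; tag = H(5e 75 5c 5c 01 2e) = 01ba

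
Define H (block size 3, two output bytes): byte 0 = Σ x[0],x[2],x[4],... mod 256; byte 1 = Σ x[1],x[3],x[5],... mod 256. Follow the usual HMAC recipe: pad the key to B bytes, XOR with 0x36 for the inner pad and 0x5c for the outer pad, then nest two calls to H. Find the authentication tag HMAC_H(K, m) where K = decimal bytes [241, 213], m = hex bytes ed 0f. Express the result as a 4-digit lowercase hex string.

d995

Key decimal bytes [241, 213] = f1 d5 is 2 bytes ≤ B = 3; zero-pad to 3 bytes: K' = f1 d5 00.
K' ⊕ ipad = c7 e3 36.  K' ⊕ opad = ad 89 5c.
Inner input = (K'⊕ipad) ∥ m = c7 e3 36 ∥ ed 0f.
Inner hash: even-index sum = 268 mod 256 = 12; odd-index sum = 464 mod 256 = 208 → 0c d0.
Outer input = (K'⊕opad) ∥ inner = ad 89 5c ∥ 0c d0.
Outer hash (tag): even-index sum = 473 mod 256 = 217; odd-index sum = 149 mod 256 = 149 → d9 95.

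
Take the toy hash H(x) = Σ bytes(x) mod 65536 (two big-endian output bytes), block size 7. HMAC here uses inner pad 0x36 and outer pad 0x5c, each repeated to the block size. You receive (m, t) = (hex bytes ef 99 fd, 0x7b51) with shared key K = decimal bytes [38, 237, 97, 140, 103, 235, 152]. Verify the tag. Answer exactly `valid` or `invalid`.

Key decimal bytes [38, 237, 97, 140, 103, 235, 152] = 26 ed 61 8c 67 eb 98 is exactly B = 7 bytes: K' = 26 ed 61 8c 67 eb 98.
K' ⊕ ipad = 10 db 57 ba 51 dd ae; K' ⊕ opad = 7a b1 3d d0 3b b7 c4.
Inner hash: sum = 16+219+87+186+81+221+174+239+153+253 = 1629 → 06 5d.
Outer hash (recomputed tag): sum = 122+177+61+208+59+183+196+6+93 = 1105 → 04 51.
Recomputed tag = 0451; claimed = 7b51 → mismatch.

invalid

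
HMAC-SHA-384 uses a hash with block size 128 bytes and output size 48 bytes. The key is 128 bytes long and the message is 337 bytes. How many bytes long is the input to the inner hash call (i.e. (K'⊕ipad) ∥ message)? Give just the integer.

465

Key is 128 ≤ 128 bytes, zero-padded: |K'| = 128.
Inner input = (K'⊕ipad) ∥ m → 128 + 337 = 465 bytes.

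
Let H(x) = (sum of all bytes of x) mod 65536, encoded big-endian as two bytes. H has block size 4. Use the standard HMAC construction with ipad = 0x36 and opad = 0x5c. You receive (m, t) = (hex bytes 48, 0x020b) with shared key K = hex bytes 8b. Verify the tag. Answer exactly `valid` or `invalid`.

invalid

Key hex bytes 8b is 1 byte ≤ B = 4; zero-pad to 4 bytes: K' = 8b 00 00 00.
K' ⊕ ipad = bd 36 36 36; K' ⊕ opad = d7 5c 5c 5c.
Inner hash: sum = 189+54+54+54+72 = 423 → 01 a7.
Outer hash (recomputed tag): sum = 215+92+92+92+1+167 = 659 → 02 93.
Recomputed tag = 0293; claimed = 020b → mismatch.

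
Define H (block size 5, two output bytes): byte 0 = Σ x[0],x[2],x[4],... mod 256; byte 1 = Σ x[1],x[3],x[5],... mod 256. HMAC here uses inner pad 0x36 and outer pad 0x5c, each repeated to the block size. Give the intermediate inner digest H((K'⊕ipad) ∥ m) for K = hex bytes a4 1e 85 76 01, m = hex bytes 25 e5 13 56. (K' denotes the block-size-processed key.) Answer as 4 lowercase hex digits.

Key hex bytes a4 1e 85 76 01 is exactly B = 5 bytes: K' = a4 1e 85 76 01.
K' ⊕ ipad = 92 28 b3 40 37.
Inner input = 92 28 b3 40 37 ∥ 25 e5 13 56.
Inner hash: even-index sum = 695 mod 256 = 183; odd-index sum = 160 mod 256 = 160 → b7 a0.

b7a0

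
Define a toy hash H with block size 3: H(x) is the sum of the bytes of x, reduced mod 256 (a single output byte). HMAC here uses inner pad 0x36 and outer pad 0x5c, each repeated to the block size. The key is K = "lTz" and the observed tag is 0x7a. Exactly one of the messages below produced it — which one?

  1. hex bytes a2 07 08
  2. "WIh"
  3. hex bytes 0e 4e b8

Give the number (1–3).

Key "lTz" = 6c 54 7a is exactly B = 3 bytes: K' = 6c 54 7a.
K' ⊕ ipad = 5a 62 4c; K' ⊕ opad = 30 08 26.
m1: inner = H(5a 62 4c a2 07 08) = b9; tag = H(30 08 26 b9) = 17
m2: inner = H(5a 62 4c 57 49 68) = 10; tag = H(30 08 26 10) = 6e
m3: inner = H(5a 62 4c 0e 4e b8) = 1c; tag = H(30 08 26 1c) = 7a ← matches

3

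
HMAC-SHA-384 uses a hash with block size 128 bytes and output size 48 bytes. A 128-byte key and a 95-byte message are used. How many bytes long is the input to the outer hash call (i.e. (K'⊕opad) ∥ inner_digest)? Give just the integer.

Key is 128 ≤ 128 bytes, zero-padded: |K'| = 128.
Outer input = (K'⊕opad) ∥ H(inner) → 128 + 48 = 176 bytes.

176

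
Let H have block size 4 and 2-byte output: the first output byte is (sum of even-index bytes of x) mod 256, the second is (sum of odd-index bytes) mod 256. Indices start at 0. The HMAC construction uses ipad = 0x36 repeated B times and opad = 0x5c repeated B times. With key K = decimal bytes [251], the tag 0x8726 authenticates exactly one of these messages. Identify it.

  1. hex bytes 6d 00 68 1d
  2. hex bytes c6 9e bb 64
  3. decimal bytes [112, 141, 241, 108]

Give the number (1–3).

2

Key decimal bytes [251] = fb is 1 byte ≤ B = 4; zero-pad to 4 bytes: K' = fb 00 00 00.
K' ⊕ ipad = cd 36 36 36; K' ⊕ opad = a7 5c 5c 5c.
m1: inner = H(cd 36 36 36 6d 00 68 1d) = d8 89; tag = H(a7 5c 5c 5c d8 89) = db41
m2: inner = H(cd 36 36 36 c6 9e bb 64) = 84 6e; tag = H(a7 5c 5c 5c 84 6e) = 8726 ← matches
m3: inner = H(cd 36 36 36 70 8d f1 6c) = 64 65; tag = H(a7 5c 5c 5c 64 65) = 671d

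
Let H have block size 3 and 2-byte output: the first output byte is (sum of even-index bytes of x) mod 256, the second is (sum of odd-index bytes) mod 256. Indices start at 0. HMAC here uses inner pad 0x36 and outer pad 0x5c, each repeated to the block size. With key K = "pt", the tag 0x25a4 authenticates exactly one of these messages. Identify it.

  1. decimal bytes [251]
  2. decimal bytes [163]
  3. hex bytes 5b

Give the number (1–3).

Key "pt" = 70 74 is 2 bytes ≤ B = 3; zero-pad to 3 bytes: K' = 70 74 00.
K' ⊕ ipad = 46 42 36; K' ⊕ opad = 2c 28 5c.
m1: inner = H(46 42 36 fb) = 7c 3d; tag = H(2c 28 5c 7c 3d) = c5a4
m2: inner = H(46 42 36 a3) = 7c e5; tag = H(2c 28 5c 7c e5) = 6da4
m3: inner = H(46 42 36 5b) = 7c 9d; tag = H(2c 28 5c 7c 9d) = 25a4 ← matches

3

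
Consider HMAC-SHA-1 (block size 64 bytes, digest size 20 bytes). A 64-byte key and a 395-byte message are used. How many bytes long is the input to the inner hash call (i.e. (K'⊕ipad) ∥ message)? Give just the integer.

Key is 64 ≤ 64 bytes, zero-padded: |K'| = 64.
Inner input = (K'⊕ipad) ∥ m → 64 + 395 = 459 bytes.

459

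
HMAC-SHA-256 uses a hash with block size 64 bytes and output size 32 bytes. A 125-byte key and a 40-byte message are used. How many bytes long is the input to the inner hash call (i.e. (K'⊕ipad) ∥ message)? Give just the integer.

104

Key is 125 > 64 bytes, so it is hashed to 32 bytes then zero-padded to 64: |K'| = 64.
Inner input = (K'⊕ipad) ∥ m → 64 + 40 = 104 bytes.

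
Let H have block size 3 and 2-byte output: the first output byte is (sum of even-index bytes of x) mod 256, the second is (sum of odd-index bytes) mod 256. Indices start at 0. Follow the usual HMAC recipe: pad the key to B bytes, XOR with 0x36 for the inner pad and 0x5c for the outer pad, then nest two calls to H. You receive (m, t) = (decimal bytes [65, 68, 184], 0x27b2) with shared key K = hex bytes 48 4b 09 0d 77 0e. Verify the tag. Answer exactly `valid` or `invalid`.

invalid

Key hex bytes 48 4b 09 0d 77 0e is 6 bytes > B = 3, so hash it first: H(key) = c8 66, then zero-pad to 3 bytes: K' = c8 66 00.
K' ⊕ ipad = fe 50 36; K' ⊕ opad = 94 3a 5c.
Inner hash: even-index sum = 376 mod 256 = 120; odd-index sum = 329 mod 256 = 73 → 78 49.
Outer hash (recomputed tag): even-index sum = 313 mod 256 = 57; odd-index sum = 178 mod 256 = 178 → 39 b2.
Recomputed tag = 39b2; claimed = 27b2 → mismatch.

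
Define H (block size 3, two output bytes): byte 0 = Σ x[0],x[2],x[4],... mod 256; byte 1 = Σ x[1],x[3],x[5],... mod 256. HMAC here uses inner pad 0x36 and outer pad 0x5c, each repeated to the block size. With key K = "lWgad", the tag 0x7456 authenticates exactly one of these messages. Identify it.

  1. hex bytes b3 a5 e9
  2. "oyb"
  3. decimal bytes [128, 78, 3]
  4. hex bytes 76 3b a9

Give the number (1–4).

4

Key "lWgad" = 6c 57 67 61 64 is 5 bytes > B = 3, so hash it first: H(key) = 37 b8, then zero-pad to 3 bytes: K' = 37 b8 00.
K' ⊕ ipad = 01 8e 36; K' ⊕ opad = 6b e4 5c.
m1: inner = H(01 8e 36 b3 a5 e9) = dc 2a; tag = H(6b e4 5c dc 2a) = f1c0
m2: inner = H(01 8e 36 6f 79 62) = b0 5f; tag = H(6b e4 5c b0 5f) = 2694
m3: inner = H(01 8e 36 80 4e 03) = 85 11; tag = H(6b e4 5c 85 11) = d869
m4: inner = H(01 8e 36 76 3b a9) = 72 ad; tag = H(6b e4 5c 72 ad) = 7456 ← matches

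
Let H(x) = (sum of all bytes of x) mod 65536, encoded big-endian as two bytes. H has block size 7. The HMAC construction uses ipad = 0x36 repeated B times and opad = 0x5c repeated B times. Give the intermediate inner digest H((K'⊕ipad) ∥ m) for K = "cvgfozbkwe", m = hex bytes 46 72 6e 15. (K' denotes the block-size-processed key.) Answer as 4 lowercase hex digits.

Key "cvgfozbkwe" = 63 76 67 66 6f 7a 62 6b 77 65 is 10 bytes > B = 7, so hash it first: H(key) = 04 38, then zero-pad to 7 bytes: K' = 04 38 00 00 00 00 00.
K' ⊕ ipad = 32 0e 36 36 36 36 36.
Inner input = 32 0e 36 36 36 36 36 ∥ 46 72 6e 15.
Inner hash: sum = 50+14+54+54+54+54+54+70+114+110+21 = 649 → 02 89.

0289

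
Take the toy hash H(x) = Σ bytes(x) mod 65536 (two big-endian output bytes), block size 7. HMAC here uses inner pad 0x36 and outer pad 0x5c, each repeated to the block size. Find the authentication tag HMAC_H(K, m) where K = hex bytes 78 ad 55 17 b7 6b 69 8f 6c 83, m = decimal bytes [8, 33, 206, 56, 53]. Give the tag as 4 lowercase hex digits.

Key hex bytes 78 ad 55 17 b7 6b 69 8f 6c 83 is 10 bytes > B = 7, so hash it first: H(key) = 04 9a, then zero-pad to 7 bytes: K' = 04 9a 00 00 00 00 00.
K' ⊕ ipad = 32 ac 36 36 36 36 36.  K' ⊕ opad = 58 c6 5c 5c 5c 5c 5c.
Inner input = (K'⊕ipad) ∥ m = 32 ac 36 36 36 36 36 ∥ 08 21 ce 38 35.
Inner hash: sum = 50+172+54+54+54+54+54+8+33+206+56+53 = 848 → 03 50.
Outer input = (K'⊕opad) ∥ inner = 58 c6 5c 5c 5c 5c 5c ∥ 03 50.
Outer hash (tag): sum = 88+198+92+92+92+92+92+3+80 = 829 → 03 3d.

033d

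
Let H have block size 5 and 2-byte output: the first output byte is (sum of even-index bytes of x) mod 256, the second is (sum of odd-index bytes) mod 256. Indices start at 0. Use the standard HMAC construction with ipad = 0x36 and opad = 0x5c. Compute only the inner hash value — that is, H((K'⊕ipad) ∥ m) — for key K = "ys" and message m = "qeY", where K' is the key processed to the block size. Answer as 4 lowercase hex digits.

2045

Key "ys" = 79 73 is 2 bytes ≤ B = 5; zero-pad to 5 bytes: K' = 79 73 00 00 00.
K' ⊕ ipad = 4f 45 36 36 36.
Inner input = 4f 45 36 36 36 ∥ 71 65 59.
Inner hash: even-index sum = 288 mod 256 = 32; odd-index sum = 325 mod 256 = 69 → 20 45.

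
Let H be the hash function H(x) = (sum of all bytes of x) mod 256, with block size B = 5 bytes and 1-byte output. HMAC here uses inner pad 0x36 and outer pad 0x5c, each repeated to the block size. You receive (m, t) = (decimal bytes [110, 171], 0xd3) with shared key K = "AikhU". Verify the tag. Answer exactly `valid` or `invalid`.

Key "AikhU" = 41 69 6b 68 55 is exactly B = 5 bytes: K' = 41 69 6b 68 55.
K' ⊕ ipad = 77 5f 5d 5e 63; K' ⊕ opad = 1d 35 37 34 09.
Inner hash: sum = 119+95+93+94+99+110+171 = 781; mod 256 = 13 → 0d.
Outer hash (recomputed tag): sum = 29+53+55+52+9+13 = 211 → d3.
Recomputed tag = d3; claimed = d3 → match.

valid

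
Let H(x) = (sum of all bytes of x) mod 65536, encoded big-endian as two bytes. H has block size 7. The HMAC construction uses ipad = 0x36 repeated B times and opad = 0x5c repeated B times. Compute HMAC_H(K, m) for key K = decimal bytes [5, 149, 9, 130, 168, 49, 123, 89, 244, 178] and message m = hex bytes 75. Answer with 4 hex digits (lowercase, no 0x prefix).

024d

Key decimal bytes [5, 149, 9, 130, 168, 49, 123, 89, 244, 178] = 05 95 09 82 a8 31 7b 59 f4 b2 is 10 bytes > B = 7, so hash it first: H(key) = 04 78, then zero-pad to 7 bytes: K' = 04 78 00 00 00 00 00.
K' ⊕ ipad = 32 4e 36 36 36 36 36.  K' ⊕ opad = 58 24 5c 5c 5c 5c 5c.
Inner input = (K'⊕ipad) ∥ m = 32 4e 36 36 36 36 36 ∥ 75.
Inner hash: sum = 50+78+54+54+54+54+54+117 = 515 → 02 03.
Outer input = (K'⊕opad) ∥ inner = 58 24 5c 5c 5c 5c 5c ∥ 02 03.
Outer hash (tag): sum = 88+36+92+92+92+92+92+2+3 = 589 → 02 4d.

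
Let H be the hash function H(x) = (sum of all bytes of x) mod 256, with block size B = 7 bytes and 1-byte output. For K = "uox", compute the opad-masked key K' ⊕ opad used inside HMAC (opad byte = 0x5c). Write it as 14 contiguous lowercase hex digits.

Key "uox" = 75 6f 78 is 3 bytes ≤ B = 7; zero-pad to 7 bytes: K' = 75 6f 78 00 00 00 00.
XOR each byte with 0x5c: 75⊕5c=29, 6f⊕5c=33, 78⊕5c=24, 00⊕5c=5c, 00⊕5c=5c, 00⊕5c=5c, 00⊕5c=5c.

2933245c5c5c5c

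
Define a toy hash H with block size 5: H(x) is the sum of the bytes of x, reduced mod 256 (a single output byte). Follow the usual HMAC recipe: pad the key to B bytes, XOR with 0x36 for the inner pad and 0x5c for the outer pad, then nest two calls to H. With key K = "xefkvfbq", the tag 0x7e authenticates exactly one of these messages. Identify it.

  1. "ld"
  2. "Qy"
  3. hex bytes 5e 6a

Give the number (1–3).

Key "xefkvfbq" = 78 65 66 6b 76 66 62 71 is 8 bytes > B = 5, so hash it first: H(key) = 5d, then zero-pad to 5 bytes: K' = 5d 00 00 00 00.
K' ⊕ ipad = 6b 36 36 36 36; K' ⊕ opad = 01 5c 5c 5c 5c.
m1: inner = H(6b 36 36 36 36 6c 64) = 13; tag = H(01 5c 5c 5c 5c 13) = 84
m2: inner = H(6b 36 36 36 36 51 79) = 0d; tag = H(01 5c 5c 5c 5c 0d) = 7e ← matches
m3: inner = H(6b 36 36 36 36 5e 6a) = 0b; tag = H(01 5c 5c 5c 5c 0b) = 7c

2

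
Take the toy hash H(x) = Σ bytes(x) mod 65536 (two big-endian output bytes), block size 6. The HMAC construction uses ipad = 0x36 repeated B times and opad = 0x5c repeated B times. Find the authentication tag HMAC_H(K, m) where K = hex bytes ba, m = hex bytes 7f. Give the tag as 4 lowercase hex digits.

02cd

Key hex bytes ba is 1 byte ≤ B = 6; zero-pad to 6 bytes: K' = ba 00 00 00 00 00.
K' ⊕ ipad = 8c 36 36 36 36 36.  K' ⊕ opad = e6 5c 5c 5c 5c 5c.
Inner input = (K'⊕ipad) ∥ m = 8c 36 36 36 36 36 ∥ 7f.
Inner hash: sum = 140+54+54+54+54+54+127 = 537 → 02 19.
Outer input = (K'⊕opad) ∥ inner = e6 5c 5c 5c 5c 5c ∥ 02 19.
Outer hash (tag): sum = 230+92+92+92+92+92+2+25 = 717 → 02 cd.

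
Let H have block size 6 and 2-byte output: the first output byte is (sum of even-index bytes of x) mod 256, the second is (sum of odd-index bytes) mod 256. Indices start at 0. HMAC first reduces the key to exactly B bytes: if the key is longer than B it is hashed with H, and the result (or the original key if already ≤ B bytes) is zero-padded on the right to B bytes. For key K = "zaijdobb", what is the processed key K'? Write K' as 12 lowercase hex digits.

|K| = 8 > B = 6, so first hash the key.
H(K): even-index sum = 425 mod 256 = 169; odd-index sum = 412 mod 256 = 156 → a9 9c.
Zero-pad H(K) = a9 9c to 6 bytes: K' = a9 9c 00 00 00 00.

a99c00000000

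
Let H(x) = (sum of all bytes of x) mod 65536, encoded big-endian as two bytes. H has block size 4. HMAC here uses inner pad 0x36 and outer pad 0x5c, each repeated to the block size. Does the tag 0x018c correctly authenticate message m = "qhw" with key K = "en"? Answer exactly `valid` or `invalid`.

Key "en" = 65 6e is 2 bytes ≤ B = 4; zero-pad to 4 bytes: K' = 65 6e 00 00.
K' ⊕ ipad = 53 58 36 36; K' ⊕ opad = 39 32 5c 5c.
Inner hash: sum = 83+88+54+54+113+104+119 = 615 → 02 67.
Outer hash (recomputed tag): sum = 57+50+92+92+2+103 = 396 → 01 8c.
Recomputed tag = 018c; claimed = 018c → match.

valid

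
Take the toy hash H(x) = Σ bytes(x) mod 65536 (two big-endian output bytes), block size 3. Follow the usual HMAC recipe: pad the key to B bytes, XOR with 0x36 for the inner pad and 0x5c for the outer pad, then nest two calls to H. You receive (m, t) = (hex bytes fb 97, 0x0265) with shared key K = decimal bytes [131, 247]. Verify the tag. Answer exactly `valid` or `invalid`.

Key decimal bytes [131, 247] = 83 f7 is 2 bytes ≤ B = 3; zero-pad to 3 bytes: K' = 83 f7 00.
K' ⊕ ipad = b5 c1 36; K' ⊕ opad = df ab 5c.
Inner hash: sum = 181+193+54+251+151 = 830 → 03 3e.
Outer hash (recomputed tag): sum = 223+171+92+3+62 = 551 → 02 27.
Recomputed tag = 0227; claimed = 0265 → mismatch.

invalid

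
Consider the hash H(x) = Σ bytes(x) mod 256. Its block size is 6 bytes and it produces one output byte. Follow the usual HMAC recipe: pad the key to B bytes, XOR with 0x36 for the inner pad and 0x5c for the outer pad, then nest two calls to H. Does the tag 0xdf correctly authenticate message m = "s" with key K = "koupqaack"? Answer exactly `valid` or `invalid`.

valid

Key "koupqaack" = 6b 6f 75 70 71 61 61 63 6b is 9 bytes > B = 6, so hash it first: H(key) = c0, then zero-pad to 6 bytes: K' = c0 00 00 00 00 00.
K' ⊕ ipad = f6 36 36 36 36 36; K' ⊕ opad = 9c 5c 5c 5c 5c 5c.
Inner hash: sum = 246+54+54+54+54+54+115 = 631; mod 256 = 119 → 77.
Outer hash (recomputed tag): sum = 156+92+92+92+92+92+119 = 735; mod 256 = 223 → df.
Recomputed tag = df; claimed = df → match.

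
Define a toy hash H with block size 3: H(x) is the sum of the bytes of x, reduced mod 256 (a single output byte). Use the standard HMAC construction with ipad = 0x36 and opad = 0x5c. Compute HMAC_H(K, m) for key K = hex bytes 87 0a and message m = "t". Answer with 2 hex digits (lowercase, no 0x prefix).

24

Key hex bytes 87 0a is 2 bytes ≤ B = 3; zero-pad to 3 bytes: K' = 87 0a 00.
K' ⊕ ipad = b1 3c 36.  K' ⊕ opad = db 56 5c.
Inner input = (K'⊕ipad) ∥ m = b1 3c 36 ∥ 74.
Inner hash: sum = 177+60+54+116 = 407; mod 256 = 151 → 97.
Outer input = (K'⊕opad) ∥ inner = db 56 5c ∥ 97.
Outer hash (tag): sum = 219+86+92+151 = 548; mod 256 = 36 → 24.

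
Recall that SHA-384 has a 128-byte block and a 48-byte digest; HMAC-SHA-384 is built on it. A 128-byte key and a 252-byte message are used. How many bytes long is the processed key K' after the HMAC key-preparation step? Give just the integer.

Key is 128 ≤ 128 bytes, zero-padded: |K'| = 128.

128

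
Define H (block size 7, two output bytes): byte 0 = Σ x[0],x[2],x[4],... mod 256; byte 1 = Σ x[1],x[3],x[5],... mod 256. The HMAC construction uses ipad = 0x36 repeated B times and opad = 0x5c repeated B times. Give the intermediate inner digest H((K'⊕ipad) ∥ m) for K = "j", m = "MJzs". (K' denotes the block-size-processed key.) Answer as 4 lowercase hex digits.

Key "j" = 6a is 1 byte ≤ B = 7; zero-pad to 7 bytes: K' = 6a 00 00 00 00 00 00.
K' ⊕ ipad = 5c 36 36 36 36 36 36.
Inner input = 5c 36 36 36 36 36 36 ∥ 4d 4a 7a 73.
Inner hash: even-index sum = 443 mod 256 = 187; odd-index sum = 361 mod 256 = 105 → bb 69.

bb69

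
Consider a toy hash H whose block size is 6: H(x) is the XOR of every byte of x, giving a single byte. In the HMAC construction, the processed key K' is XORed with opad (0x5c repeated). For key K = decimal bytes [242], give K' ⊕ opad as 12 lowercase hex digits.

Key decimal bytes [242] = f2 is 1 byte ≤ B = 6; zero-pad to 6 bytes: K' = f2 00 00 00 00 00.
XOR each byte with 0x5c: f2⊕5c=ae, 00⊕5c=5c, 00⊕5c=5c, 00⊕5c=5c, 00⊕5c=5c, 00⊕5c=5c.

ae5c5c5c5c5c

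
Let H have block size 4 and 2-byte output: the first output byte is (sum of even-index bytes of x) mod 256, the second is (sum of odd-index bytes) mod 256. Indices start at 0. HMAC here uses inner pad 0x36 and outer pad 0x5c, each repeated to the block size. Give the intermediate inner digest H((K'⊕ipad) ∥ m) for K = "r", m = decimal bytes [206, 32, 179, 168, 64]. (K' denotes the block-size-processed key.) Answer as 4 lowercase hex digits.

3b34

Key "r" = 72 is 1 byte ≤ B = 4; zero-pad to 4 bytes: K' = 72 00 00 00.
K' ⊕ ipad = 44 36 36 36.
Inner input = 44 36 36 36 ∥ ce 20 b3 a8 40.
Inner hash: even-index sum = 571 mod 256 = 59; odd-index sum = 308 mod 256 = 52 → 3b 34.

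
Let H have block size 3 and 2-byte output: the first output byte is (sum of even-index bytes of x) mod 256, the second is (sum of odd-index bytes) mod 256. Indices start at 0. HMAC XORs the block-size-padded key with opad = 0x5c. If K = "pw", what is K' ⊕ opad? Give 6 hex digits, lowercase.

Key "pw" = 70 77 is 2 bytes ≤ B = 3; zero-pad to 3 bytes: K' = 70 77 00.
XOR each byte with 0x5c: 70⊕5c=2c, 77⊕5c=2b, 00⊕5c=5c.

2c2b5c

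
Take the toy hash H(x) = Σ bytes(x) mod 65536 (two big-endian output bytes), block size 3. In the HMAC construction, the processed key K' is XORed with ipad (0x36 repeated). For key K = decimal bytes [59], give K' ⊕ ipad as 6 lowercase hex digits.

Key decimal bytes [59] = 3b is 1 byte ≤ B = 3; zero-pad to 3 bytes: K' = 3b 00 00.
XOR each byte with 0x36: 3b⊕36=0d, 00⊕36=36, 00⊕36=36.

0d3636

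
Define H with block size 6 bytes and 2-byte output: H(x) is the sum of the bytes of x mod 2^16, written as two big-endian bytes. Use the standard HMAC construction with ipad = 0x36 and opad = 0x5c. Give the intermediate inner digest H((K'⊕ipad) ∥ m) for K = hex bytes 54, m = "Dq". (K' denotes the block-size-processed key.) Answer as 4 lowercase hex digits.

Key hex bytes 54 is 1 byte ≤ B = 6; zero-pad to 6 bytes: K' = 54 00 00 00 00 00.
K' ⊕ ipad = 62 36 36 36 36 36.
Inner input = 62 36 36 36 36 36 ∥ 44 71.
Inner hash: sum = 98+54+54+54+54+54+68+113 = 549 → 02 25.

0225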